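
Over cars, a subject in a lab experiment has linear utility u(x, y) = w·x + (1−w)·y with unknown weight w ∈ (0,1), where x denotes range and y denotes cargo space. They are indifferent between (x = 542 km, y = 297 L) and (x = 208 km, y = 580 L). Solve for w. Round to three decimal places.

w = 0.459

Indifference: w·542 + (1−w)·297 = w·208 + (1−w)·580.
Collecting terms: w·334 = (1−w)·283.
The marginal rate of substitution is 283/334, so w = 283/(334+283) = 0.459.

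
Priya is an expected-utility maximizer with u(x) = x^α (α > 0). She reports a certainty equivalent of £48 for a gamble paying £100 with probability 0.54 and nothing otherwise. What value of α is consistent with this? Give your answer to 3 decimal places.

α ≈ 0.840

The lottery's expected utility is 0.54·u(100) + 0.46·u(0) = 0.54·100^α (since u(0) = 0 for α > 0).
Equating: 48^α = 0.54·100^α, i.e. 0.4800^α = 0.54.
Taking logs: α·ln(48/100) = ln(0.54), so α = -0.616186 / -0.733969 ≈ 0.840.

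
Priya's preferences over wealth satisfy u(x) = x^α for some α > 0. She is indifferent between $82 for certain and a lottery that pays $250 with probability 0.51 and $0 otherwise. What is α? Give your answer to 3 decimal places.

Since u(0) = 0, the lottery's EU is 0.51·250^α.
Indifference: 82^α = 0.51·250^α, so (82/250)^α = 0.51.
α = ln(0.51) / ln(82/250) = -0.673345/-1.114742 ≈ 0.604.

α ≈ 0.604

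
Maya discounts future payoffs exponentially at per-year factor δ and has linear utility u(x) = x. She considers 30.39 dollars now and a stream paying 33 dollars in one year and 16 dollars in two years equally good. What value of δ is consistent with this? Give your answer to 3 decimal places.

Present value of the stream is 33·δ + 16·δ². Indifference gives 33δ + 16δ² = 30.39.
That is, 16δ² + 33δ − 30.39 = 0, a quadratic in δ.
The positive root is δ = [−33 + √(33² + 4·16·30.39)] / (2·16) = (−33 + 55.081)/32 ≈ 0.690.

δ ≈ 0.690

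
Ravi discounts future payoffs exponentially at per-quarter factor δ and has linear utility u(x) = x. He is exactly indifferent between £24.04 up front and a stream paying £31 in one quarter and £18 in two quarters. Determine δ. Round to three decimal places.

The stream is worth 31δ + 18δ² today, so 31δ + 18δ² = 24.04.
That is, 18δ² + 31δ − 24.04 = 0, a quadratic in δ.
By the quadratic formula (taking the positive root), δ = (−31 + √2691.88) / 36 ≈ 0.580.

δ ≈ 0.580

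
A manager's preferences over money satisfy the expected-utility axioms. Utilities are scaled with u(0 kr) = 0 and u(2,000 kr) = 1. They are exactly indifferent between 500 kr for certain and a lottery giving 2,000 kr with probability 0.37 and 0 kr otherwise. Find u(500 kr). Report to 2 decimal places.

The indifference gives u(500 kr) = 0.37·u(2,000 kr) + 0.63·u(0 kr) = 0.37·1 + 0.63·0 = 0.37.

0.37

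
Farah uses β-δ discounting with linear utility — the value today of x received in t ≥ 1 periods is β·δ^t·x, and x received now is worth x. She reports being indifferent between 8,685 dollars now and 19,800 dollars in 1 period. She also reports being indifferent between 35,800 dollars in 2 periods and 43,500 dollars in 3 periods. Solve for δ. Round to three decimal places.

δ ≈ 0.823

The second indifference involves only future payoffs, so β cancels: β·δ^2·35800 = β·δ^3·43500, giving δ = 35800/43500 = 0.82299.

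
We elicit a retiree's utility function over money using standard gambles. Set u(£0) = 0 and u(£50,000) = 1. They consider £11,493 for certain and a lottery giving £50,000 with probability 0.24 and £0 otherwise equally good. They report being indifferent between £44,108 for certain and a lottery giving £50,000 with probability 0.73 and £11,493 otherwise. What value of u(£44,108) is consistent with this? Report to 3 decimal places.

From the first indifference, u(£11,493) = 0.24·u(£50,000) + 0.76·u(£0) = 0.24·1 + 0.76·0 = 0.24.
Then u(£44,108) = 0.73·u(£50,000) + 0.27·u(£11,493) = 0.73·1.00 + 0.27·0.24 = 0.7948.

0.795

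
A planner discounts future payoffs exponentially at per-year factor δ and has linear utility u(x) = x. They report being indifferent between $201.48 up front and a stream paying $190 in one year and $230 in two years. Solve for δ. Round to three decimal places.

δ ≈ 0.610

Equating present values: 201.48 = 190δ + 230δ².
Rearranged: 230δ² + 190δ − 201.48 = 0.
By the quadratic formula (taking the positive root), δ = (−190 + √221461.60) / 460 ≈ 0.610.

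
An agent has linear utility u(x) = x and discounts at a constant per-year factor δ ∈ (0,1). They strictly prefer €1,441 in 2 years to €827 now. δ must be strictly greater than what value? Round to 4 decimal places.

δ > 0.7576

Comparing present values: 827 < δ^2·1441.
Dividing by 1441: δ^2 > 0.57391. Both sides are positive, so the square root keeps the direction.
δ > 0.57391^(1/2) = 0.7576.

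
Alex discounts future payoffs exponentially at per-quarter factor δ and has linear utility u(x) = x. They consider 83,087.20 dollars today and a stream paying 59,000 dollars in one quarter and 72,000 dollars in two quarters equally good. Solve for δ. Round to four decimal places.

The stream is worth 59000δ + 72000δ² today, so 59000δ + 72000δ² = 83087.20.
So 72000δ² + 59000δ − 83087.20 = 0.
The positive root is δ = [−59000 + √(59000² + 4·72000·83087.20)] / (2·72000) = (−59000 + 165560.000)/144000 ≈ 0.7400.

δ ≈ 0.7400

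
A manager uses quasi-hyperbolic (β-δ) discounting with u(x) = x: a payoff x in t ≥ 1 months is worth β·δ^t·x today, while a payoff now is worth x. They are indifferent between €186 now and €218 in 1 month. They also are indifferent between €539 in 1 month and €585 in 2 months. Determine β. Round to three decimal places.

Both payoffs in the second observation are in the future, so β drops out: δ^1·539 = δ^2·585 ⇒ δ = 539/585 = 0.92137.
Substituting δ into 186 = β·δ·218: β = 186/(200.858) ≈ 0.926.

β ≈ 0.926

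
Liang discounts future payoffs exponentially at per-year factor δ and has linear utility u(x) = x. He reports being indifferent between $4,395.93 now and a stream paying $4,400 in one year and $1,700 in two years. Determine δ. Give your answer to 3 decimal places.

δ ≈ 0.770

Present value of the stream is 4400·δ + 1700·δ². Indifference gives 4400δ + 1700δ² = 4395.93.
That is, 1700δ² + 4400δ − 4395.93 = 0, a quadratic in δ.
δ = (−4400 + √(4400² + 4·1700·4395.93)) / (2·1700) = (−4400 + √49252324.00) / 3400 ≈ 0.770.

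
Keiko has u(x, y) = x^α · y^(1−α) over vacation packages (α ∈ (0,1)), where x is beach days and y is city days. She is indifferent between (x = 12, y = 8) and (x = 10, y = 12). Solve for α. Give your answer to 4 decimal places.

α ≈ 0.6898

Set the two utilities equal: 12^α·8^(1−α) = 10^α·12^(1−α).
Taking logs: α·ln 12 + (1−α)·ln 8 = α·ln 10 + (1−α)·ln 12, i.e. α·0.1823216 = (1−α)·0.4054651.
So α/(1−α) = (0.4054651)/(0.1823216) = 2.2239005, and α = 2.2239005/3.2239005 ≈ 0.6898.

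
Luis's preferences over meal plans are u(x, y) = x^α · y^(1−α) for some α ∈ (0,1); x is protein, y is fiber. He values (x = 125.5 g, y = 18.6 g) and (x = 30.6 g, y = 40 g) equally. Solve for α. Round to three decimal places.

α ≈ 0.352

Indifference: 125.5^α · 18.6^(1−α) = 30.6^α · 40^(1−α).
(125.5/30.6)^α = (40/18.6)^(1−α); take logs: α·ln(125.5/30.6) = (1−α)·ln(40/18.6), i.e. α·1.411306 = (1−α)·0.765718.
Thus α·(2.177024) = 0.765718, so α = 0.765718/2.177024 ≈ 0.352.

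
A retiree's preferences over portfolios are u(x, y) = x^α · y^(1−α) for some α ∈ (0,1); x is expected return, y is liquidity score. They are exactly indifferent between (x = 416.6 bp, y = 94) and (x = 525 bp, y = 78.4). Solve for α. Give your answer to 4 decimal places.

α ≈ 0.4397

The Cobb–Douglas utilities coincide, so 416.6^α·94^(1−α) = 525^α·78.4^(1−α).
Taking logs: α·ln 416.6 + (1−α)·ln 94 = α·ln 525 + (1−α)·ln 78.4, i.e. α·-0.2312717 = (1−α)·-0.1814709.
With A = -0.2312717 and B = -0.1814709: α·A = (1−α)·B, so α = B/(A+B) = -0.1814709/-0.4127426 ≈ 0.4397.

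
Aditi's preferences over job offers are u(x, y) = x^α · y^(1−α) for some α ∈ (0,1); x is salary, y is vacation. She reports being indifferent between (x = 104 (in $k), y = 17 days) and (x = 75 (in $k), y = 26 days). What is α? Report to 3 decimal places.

Set the two utilities equal: 104^α·17^(1−α) = 75^α·26^(1−α).
(104/75)^α = (26/17)^(1−α); take logs: α·ln(104/75) = (1−α)·ln(26/17), i.e. α·0.326903 = (1−α)·0.424883.
With A = 0.326903 and B = 0.424883: α·A = (1−α)·B, so α = B/(A+B) = 0.424883/0.751786 ≈ 0.565.

α ≈ 0.565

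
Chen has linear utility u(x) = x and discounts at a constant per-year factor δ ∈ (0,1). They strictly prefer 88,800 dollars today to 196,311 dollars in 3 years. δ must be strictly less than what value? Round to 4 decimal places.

Under u(x) = x this choice says 88800 > δ^3·196311.
Dividing by 196311: δ^3 < 0.45234. Both sides are positive, so the cube root keeps the direction.
δ < 0.45234^(1/3) = 0.7676.

δ < 0.7676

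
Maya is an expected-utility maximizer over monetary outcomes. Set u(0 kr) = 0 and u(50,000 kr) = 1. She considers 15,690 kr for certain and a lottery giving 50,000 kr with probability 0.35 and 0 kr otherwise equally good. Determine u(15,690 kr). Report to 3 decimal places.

u(15,690 kr) equals the lottery's expected utility: 0.35·1 + 0.65·0 = 0.35.

0.350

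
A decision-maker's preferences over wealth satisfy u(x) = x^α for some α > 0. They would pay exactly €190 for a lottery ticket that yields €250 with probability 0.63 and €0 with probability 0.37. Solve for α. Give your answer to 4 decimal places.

α ≈ 1.6836

The lottery's expected utility is 0.63·u(250) + 0.37·u(0) = 0.63·250^α (since u(0) = 0 for α > 0).
Setting u(190) equal to that: 190^α = 0.63·250^α ⇒ (190/250)^α = 0.63.
α = ln(0.63) / ln(190/250) = -0.4620355/-0.2744368 ≈ 1.6836.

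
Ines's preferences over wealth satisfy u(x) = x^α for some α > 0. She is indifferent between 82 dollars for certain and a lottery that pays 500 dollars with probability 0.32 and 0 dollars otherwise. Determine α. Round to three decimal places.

α ≈ 0.630

EU(lottery) = 0.32·500^α + 0.68·0 = 0.32·500^α.
Equating: 82^α = 0.32·500^α, i.e. 0.1640^α = 0.32.
Taking logs: α·ln(82/500) = ln(0.32), so α = -1.139434 / -1.807889 ≈ 0.630.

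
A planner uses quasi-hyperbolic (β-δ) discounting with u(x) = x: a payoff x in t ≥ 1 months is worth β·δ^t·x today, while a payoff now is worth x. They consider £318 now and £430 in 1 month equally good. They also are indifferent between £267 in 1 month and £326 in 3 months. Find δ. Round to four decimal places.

Both payoffs in the second observation are in the future, so β drops out: δ^1·267 = δ^3·326 ⇒ δ^2 = 267/326 = 0.81902, so δ = 0.90500.

δ ≈ 0.9050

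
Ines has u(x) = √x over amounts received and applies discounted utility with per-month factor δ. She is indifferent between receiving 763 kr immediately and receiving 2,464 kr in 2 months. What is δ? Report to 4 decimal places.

δ ≈ 0.7460

Equating discounted utilities: u(763) = δ^2·u(2464) ⇒ δ^2 = u(763)/u(2464).
With u(x) = √x: δ^2 = √763/√2464 = √(763/2464) = 0.55647.
So δ = 0.55647^(1/2) ≈ 0.7460.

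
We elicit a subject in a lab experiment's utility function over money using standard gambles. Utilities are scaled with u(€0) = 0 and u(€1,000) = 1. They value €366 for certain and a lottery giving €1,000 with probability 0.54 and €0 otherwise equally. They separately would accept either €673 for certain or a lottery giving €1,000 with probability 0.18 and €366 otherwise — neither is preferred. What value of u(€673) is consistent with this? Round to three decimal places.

0.623

First, u(€366) = 0.54·u(€1,000) + 0.46·u(€0) = 0.54.
Then u(€673) = 0.18·u(€1,000) + 0.82·u(€366) = 0.18·1.00 + 0.82·0.54 = 0.6228.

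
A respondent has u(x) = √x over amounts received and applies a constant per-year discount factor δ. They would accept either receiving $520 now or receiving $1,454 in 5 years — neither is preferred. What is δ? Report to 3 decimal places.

δ ≈ 0.902

The payoff in 5 years is discounted by δ^5, so u(520) = δ^5·u(1454) and δ^5 = u(520)/u(1454).
Since u(x) = √x, δ^5 = √(520/1454) = 0.59803.
Hence δ = (0.59803)^(1/5) = 0.90229.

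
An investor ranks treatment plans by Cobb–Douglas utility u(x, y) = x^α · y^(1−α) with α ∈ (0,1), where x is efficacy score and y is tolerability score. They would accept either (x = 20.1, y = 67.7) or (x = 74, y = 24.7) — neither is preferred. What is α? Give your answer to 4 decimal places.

α ≈ 0.4362

Set the two utilities equal: 20.1^α·67.7^(1−α) = 74^α·24.7^(1−α).
Taking logs: α·ln 20.1 + (1−α)·ln 67.7 = α·ln 74 + (1−α)·ln 24.7, i.e. α·-1.3033453 = (1−α)·-1.0082829.
So α/(1−α) = (-1.0082829)/(-1.3033453) = 0.7736115, and α = 0.7736115/1.7736115 ≈ 0.4362.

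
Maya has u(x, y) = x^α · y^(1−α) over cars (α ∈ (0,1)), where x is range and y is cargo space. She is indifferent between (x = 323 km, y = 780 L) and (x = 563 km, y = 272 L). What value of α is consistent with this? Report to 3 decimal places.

α ≈ 0.655

Set the two utilities equal: 323^α·780^(1−α) = 563^α·272^(1−α).
Taking logs: α·ln 323 + (1−α)·ln 780 = α·ln 563 + (1−α)·ln 272, i.e. α·-0.555627 = (1−α)·-1.053492.
Thus α·(-1.609119) = -1.053492, so α = -1.053492/-1.609119 ≈ 0.655.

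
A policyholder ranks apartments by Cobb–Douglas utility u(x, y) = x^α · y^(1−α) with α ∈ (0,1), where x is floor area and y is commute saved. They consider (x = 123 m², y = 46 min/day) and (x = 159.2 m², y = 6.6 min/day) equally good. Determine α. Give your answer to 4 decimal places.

Set the two utilities equal: 123^α·46^(1−α) = 159.2^α·6.6^(1−α).
Taking logs: α·ln 123 + (1−α)·ln 46 = α·ln 159.2 + (1−α)·ln 6.6, i.e. α·-0.2579769 = (1−α)·-1.9415717.
Thus α·(-2.1995486) = -1.9415717, so α = -1.9415717/-2.1995486 ≈ 0.8827.

α ≈ 0.8827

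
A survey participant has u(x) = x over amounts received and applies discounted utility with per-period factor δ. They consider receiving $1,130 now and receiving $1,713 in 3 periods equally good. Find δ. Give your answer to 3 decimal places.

δ ≈ 0.871

Indifference means u(1130) = δ^3 · u(1713), so δ^3 = u(1130)/u(1713).
With u(x) = x: δ^3 = 1130/1713 = 0.65966.
So δ = 0.65966^(1/3) ≈ 0.871.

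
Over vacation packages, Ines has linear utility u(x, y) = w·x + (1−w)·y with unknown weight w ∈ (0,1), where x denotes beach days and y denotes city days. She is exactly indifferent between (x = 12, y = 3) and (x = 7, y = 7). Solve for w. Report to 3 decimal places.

Indifference: w·12 + (1−w)·3 = w·7 + (1−w)·7.
w·(12−7) = (1−w)·(7−3), i.e. w·5 = (1−w)·4.
The marginal rate of substitution is 4/5, so w = 4/(5+4) = 0.444.

w = 0.444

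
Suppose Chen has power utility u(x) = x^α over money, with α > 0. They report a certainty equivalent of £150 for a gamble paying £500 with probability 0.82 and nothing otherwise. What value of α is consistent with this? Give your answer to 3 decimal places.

EU(lottery) = 0.82·500^α + 0.18·0 = 0.82·500^α.
Setting u(150) equal to that: 150^α = 0.82·500^α ⇒ (150/500)^α = 0.82.
Take logs: α = ln 0.82 / ln(150/500) ≈ 0.16483.

α ≈ 0.165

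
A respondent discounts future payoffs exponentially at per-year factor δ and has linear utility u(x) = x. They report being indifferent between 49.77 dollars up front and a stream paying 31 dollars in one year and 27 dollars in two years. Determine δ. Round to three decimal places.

δ ≈ 0.900

Present value of the stream is 31·δ + 27·δ². Indifference gives 31δ + 27δ² = 49.77.
Rearranged: 27δ² + 31δ − 49.77 = 0.
By the quadratic formula (taking the positive root), δ = (−31 + √6336.16) / 54 ≈ 0.900.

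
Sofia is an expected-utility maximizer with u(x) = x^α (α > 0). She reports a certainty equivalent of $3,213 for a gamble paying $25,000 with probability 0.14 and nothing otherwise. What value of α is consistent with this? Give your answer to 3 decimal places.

α ≈ 0.958

EU(lottery) = 0.14·25000^α + 0.86·0 = 0.14·25000^α.
Equating: 3213^α = 0.14·25000^α, i.e. 0.1285^α = 0.14.
α = ln(0.14) / ln(3213/25000) = -1.966113/-2.051671 ≈ 0.958.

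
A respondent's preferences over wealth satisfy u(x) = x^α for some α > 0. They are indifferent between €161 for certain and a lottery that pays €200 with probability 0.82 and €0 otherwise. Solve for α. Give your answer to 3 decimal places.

Since u(0) = 0, the lottery's EU is 0.82·200^α.
Setting u(161) equal to that: 161^α = 0.82·200^α ⇒ (161/200)^α = 0.82.
Taking logs: α·ln(161/200) = ln(0.82), so α = -0.198451 / -0.216913 ≈ 0.915.

α ≈ 0.915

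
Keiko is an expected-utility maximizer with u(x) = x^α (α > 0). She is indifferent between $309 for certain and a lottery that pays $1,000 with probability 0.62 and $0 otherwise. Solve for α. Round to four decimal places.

EU(lottery) = 0.62·1000^α + 0.38·0 = 0.62·1000^α.
Indifference: 309^α = 0.62·1000^α, so (309/1000)^α = 0.62.
Take logs: α = ln 0.62 / ln(309/1000) ≈ 0.407042.

α ≈ 0.4070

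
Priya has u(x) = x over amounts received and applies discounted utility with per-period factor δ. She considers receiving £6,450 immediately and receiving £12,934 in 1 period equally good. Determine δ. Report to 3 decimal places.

Equating discounted utilities: u(6450) = δ·u(12934) ⇒ δ = u(6450)/u(12934).
With u(x) = x: δ = 6450/12934 = 0.49869.

δ ≈ 0.499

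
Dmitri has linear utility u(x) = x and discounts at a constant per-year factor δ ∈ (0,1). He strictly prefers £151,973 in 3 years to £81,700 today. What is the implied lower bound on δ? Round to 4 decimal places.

Under u(x) = x this choice says 81700 < δ^3·151973.
Dividing by 151973: δ^3 > 0.53760. Both sides are positive, so the cube root keeps the direction.
δ > (81700/151973)^(1/3) ≈ 0.8131.

δ > 0.8131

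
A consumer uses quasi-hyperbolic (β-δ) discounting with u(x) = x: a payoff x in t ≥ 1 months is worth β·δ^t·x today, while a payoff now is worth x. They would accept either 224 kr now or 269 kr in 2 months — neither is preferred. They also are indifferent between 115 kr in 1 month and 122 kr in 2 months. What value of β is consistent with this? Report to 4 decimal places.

β ≈ 0.9372

From the later pair, β·δ^1·115 = β·δ^2·122; dividing through, δ = 115/122 = 0.94262.
Substituting δ into 224 = β·δ^2·269: β = 224/(239.017) ≈ 0.9372.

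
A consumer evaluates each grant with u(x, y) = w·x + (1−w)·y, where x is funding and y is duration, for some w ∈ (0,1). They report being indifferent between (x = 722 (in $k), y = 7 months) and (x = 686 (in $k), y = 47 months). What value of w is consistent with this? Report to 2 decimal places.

Equating utilities: w·722 + (1−w)·7 = w·686 + (1−w)·47.
Collecting terms: w·36 = (1−w)·40.
So w/(1−w) = 40/36 = 1.1111, giving w = 40/(36+40) = 0.53.

w = 0.53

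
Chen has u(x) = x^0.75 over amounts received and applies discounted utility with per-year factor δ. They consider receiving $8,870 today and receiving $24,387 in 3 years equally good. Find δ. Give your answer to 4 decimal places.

Equating discounted utilities: u(8870) = δ^3·u(24387) ⇒ δ^3 = u(8870)/u(24387).
With u(x) = x^0.75: δ^3 = 8870^0.75/24387^0.75 = (8870/24387)^0.75 = 0.46835.
So δ = 0.46835^(1/3) ≈ 0.7766.

δ ≈ 0.7766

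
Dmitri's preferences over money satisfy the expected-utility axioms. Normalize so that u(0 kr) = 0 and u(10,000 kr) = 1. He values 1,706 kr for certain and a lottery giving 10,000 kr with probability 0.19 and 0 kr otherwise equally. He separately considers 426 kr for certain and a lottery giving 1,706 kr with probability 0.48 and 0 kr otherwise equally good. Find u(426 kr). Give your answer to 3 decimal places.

0.091

First, u(1,706 kr) = 0.19·u(10,000 kr) + 0.81·u(0 kr) = 0.19.
The second indifference gives u(426 kr) = 0.48·u(1,706 kr) + 0.52·u(0 kr) = 0.48·0.19 + 0.52·0.00 = 0.0912.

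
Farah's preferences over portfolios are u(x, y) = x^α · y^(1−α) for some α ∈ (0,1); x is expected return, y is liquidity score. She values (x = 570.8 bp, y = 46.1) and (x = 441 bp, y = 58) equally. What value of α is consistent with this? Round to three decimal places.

α ≈ 0.471

Set the two utilities equal: 570.8^α·46.1^(1−α) = 441^α·58^(1−α).
Rearrange to (570.8/441)^α = (58/46.1)^(1−α) and take logs: α·0.257994 = (1−α)·0.229630.
So α/(1−α) = (0.229630)/(0.257994) = 0.890059, and α = 0.890059/1.890059 ≈ 0.471.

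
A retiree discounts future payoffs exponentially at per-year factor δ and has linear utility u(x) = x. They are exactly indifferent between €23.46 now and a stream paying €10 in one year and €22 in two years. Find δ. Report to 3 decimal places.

Equating present values: 23.46 = 10δ + 22δ².
Rearranged: 22δ² + 10δ − 23.46 = 0.
δ = (−10 + √(10² + 4·22·23.46)) / (2·22) = (−10 + √2164.48) / 44 ≈ 0.830.

δ ≈ 0.830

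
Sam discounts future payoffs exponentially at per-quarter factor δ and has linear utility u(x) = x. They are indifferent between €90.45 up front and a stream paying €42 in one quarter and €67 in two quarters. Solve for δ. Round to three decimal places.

Equating present values: 90.45 = 42δ + 67δ².
Rearranged: 67δ² + 42δ − 90.45 = 0.
The positive root is δ = [−42 + √(42² + 4·67·90.45)] / (2·67) = (−42 + 161.259)/134 ≈ 0.890.

δ ≈ 0.890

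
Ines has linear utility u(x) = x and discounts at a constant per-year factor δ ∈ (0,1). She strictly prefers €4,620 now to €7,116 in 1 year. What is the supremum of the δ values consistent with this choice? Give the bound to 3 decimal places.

δ < 0.649

The preference means 4620 > δ·7116.
So δ < 4620/7116 = 0.64924.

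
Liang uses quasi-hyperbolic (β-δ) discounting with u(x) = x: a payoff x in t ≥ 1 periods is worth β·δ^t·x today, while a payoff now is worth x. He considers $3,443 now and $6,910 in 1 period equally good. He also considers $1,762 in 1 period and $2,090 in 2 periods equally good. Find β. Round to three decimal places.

β ≈ 0.591

From the later pair, β·δ^1·1762 = β·δ^2·2090; dividing through, δ = 1762/2090 = 0.84306.
Now use the now-vs-future pair: 3443 = β·δ·6910 gives β = 3443/(0.84306·6910) ≈ 0.591.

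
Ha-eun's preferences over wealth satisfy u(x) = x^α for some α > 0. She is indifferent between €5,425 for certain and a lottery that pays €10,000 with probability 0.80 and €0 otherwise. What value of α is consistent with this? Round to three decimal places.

α ≈ 0.365

Since u(0) = 0, the lottery's EU is 0.80·10000^α.
Indifference: 5425^α = 0.80·10000^α, so (5425/10000)^α = 0.80.
α = ln(0.80) / ln(5425/10000) = -0.223144/-0.611567 ≈ 0.365.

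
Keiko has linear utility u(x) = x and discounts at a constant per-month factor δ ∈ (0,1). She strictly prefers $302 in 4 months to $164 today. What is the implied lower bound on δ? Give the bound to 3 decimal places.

Comparing present values: 164 < δ^4·302.
Dividing by 302: δ^4 > 0.54305. Both sides are positive, so the 4th root keeps the direction.
δ > 0.54305^(1/4) = 0.858.

δ > 0.858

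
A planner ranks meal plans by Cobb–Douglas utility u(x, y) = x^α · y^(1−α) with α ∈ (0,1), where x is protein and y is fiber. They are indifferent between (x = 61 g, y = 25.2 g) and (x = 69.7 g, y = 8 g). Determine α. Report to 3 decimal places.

α ≈ 0.896

Indifference: 61^α · 25.2^(1−α) = 69.7^α · 8^(1−α).
Taking logs: α·ln 61 + (1−α)·ln 25.2 = α·ln 69.7 + (1−α)·ln 8, i.e. α·-0.133326 = (1−α)·-1.147402.
With A = -0.133326 and B = -1.147402: α·A = (1−α)·B, so α = B/(A+B) = -1.147402/-1.280728 ≈ 0.896.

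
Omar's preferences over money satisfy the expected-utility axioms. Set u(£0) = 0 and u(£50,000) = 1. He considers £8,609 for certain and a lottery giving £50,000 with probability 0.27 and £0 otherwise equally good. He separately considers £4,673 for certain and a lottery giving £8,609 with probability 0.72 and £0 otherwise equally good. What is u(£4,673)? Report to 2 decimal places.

0.19

First, u(£8,609) = 0.27·u(£50,000) + 0.73·u(£0) = 0.27.
The second indifference gives u(£4,673) = 0.72·u(£8,609) + 0.28·u(£0) = 0.72·0.27 + 0.28·0.00 = 0.1944.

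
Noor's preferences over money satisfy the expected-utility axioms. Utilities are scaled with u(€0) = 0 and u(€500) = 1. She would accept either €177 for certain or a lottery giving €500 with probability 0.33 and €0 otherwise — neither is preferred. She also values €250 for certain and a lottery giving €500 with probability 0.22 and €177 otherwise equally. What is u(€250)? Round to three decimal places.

First, u(€177) = 0.33·u(€500) + 0.67·u(€0) = 0.33.
Then u(€250) = 0.22·u(€500) + 0.78·u(€177) = 0.22·1.00 + 0.78·0.33 = 0.4774.

0.477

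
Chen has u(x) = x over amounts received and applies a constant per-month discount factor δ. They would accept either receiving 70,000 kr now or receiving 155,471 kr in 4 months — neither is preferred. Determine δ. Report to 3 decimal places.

δ ≈ 0.819

Equating discounted utilities: u(70000) = δ^4·u(155471) ⇒ δ^4 = u(70000)/u(155471).
With u(x) = x: δ^4 = 70000/155471 = 0.45024.
Taking the 4th root: δ = 0.45024^(1/4) ≈ 0.819.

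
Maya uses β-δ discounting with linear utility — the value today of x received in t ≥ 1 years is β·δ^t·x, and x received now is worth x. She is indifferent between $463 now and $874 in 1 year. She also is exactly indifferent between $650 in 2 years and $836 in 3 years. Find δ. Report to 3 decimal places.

Both payoffs in the second observation are in the future, so β drops out: δ^2·650 = δ^3·836 ⇒ δ = 650/836 = 0.77751.

δ ≈ 0.778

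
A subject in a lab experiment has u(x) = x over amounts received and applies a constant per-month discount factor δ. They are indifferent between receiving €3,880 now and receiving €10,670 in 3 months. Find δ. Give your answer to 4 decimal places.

δ ≈ 0.7138

Indifference means u(3880) = δ^3 · u(10670), so δ^3 = u(3880)/u(10670).
With u(x) = x: δ^3 = 3880/10670 = 0.36364.
Hence δ = (0.36364)^(1/3) = 0.713766.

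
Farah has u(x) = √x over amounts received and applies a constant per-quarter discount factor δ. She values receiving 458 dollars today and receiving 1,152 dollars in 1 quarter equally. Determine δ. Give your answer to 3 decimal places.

δ ≈ 0.631

Indifference means u(458) = δ · u(1152), so δ = u(458)/u(1152).
With u(x) = √x: δ = √458/√1152 = √(458/1152) = 0.63053.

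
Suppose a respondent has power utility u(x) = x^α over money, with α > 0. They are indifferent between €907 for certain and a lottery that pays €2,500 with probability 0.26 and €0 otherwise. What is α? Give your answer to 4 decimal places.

α ≈ 1.3286

The lottery's expected utility is 0.26·u(2500) + 0.74·u(0) = 0.26·2500^α (since u(0) = 0 for α > 0).
Equating: 907^α = 0.26·2500^α, i.e. 0.3628^α = 0.26.
Take logs: α = ln 0.26 / ln(907/2500) ≈ 1.328601.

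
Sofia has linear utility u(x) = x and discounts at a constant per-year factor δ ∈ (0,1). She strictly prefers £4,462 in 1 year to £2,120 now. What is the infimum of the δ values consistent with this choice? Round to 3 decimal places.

δ > 0.475

Under u(x) = x this choice says 2120 < δ·4462.
So δ > 2120/4462 = 0.47512.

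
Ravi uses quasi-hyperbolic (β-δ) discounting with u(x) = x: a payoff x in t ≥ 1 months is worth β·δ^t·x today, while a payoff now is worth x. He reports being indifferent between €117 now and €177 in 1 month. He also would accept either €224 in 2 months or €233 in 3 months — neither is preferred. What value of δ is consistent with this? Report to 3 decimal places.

δ ≈ 0.961

The second indifference involves only future payoffs, so β cancels: β·δ^2·224 = β·δ^3·233, giving δ = 224/233 = 0.96137.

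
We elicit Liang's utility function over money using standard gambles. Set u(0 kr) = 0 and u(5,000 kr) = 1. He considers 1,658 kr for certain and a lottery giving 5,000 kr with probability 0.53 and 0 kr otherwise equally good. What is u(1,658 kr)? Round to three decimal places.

The indifference gives u(1,658 kr) = 0.53·u(5,000 kr) + 0.47·u(0 kr) = 0.53·1 + 0.47·0 = 0.53.

0.530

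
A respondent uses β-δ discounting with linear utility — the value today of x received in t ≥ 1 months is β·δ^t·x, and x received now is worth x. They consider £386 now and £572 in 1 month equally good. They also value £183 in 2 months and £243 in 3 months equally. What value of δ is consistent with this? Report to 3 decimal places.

δ ≈ 0.753

The second indifference involves only future payoffs, so β cancels: β·δ^2·183 = β·δ^3·243, giving δ = 183/243 = 0.75309.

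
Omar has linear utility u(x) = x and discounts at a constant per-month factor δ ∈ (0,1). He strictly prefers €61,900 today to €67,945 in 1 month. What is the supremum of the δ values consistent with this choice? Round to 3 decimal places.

δ < 0.911

Under u(x) = x this choice says 61900 > δ·67945.
Dividing through by 67945 gives δ < 0.91103.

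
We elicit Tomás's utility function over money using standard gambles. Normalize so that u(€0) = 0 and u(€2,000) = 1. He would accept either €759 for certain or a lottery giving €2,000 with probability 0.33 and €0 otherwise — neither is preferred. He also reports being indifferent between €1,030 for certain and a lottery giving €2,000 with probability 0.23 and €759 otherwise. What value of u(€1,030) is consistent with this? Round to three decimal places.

0.484

The first gamble pins u(€759): it must equal 0.33·1 + 0.67·0 = 0.33.
The second indifference gives u(€1,030) = 0.23·u(€2,000) + 0.77·u(€759) = 0.23·1.00 + 0.77·0.33 = 0.4841.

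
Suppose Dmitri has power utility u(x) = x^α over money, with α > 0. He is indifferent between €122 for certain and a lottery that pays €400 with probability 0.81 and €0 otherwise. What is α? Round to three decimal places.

α ≈ 0.177

Since u(0) = 0, the lottery's EU is 0.81·400^α.
Setting u(122) equal to that: 122^α = 0.81·400^α ⇒ (122/400)^α = 0.81.
Taking logs: α·ln(122/400) = ln(0.81), so α = -0.210721 / -1.187444 ≈ 0.177.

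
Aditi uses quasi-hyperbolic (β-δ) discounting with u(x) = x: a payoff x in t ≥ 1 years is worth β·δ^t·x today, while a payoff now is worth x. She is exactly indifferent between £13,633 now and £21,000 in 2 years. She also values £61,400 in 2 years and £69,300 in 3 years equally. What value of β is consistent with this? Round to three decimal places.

From the later pair, β·δ^2·61400 = β·δ^3·69300; dividing through, δ = 61400/69300 = 0.88600.
Now use the now-vs-future pair: 13633 = β·δ^2·21000 gives β = 13633/(0.78500·21000) ≈ 0.827.

β ≈ 0.827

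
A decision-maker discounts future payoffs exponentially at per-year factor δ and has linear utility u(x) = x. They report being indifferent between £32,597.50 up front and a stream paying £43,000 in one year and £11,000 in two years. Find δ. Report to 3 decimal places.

Equating present values: 32597.50 = 43000δ + 11000δ².
So 11000δ² + 43000δ − 32597.50 = 0.
The positive root is δ = [−43000 + √(43000² + 4·11000·32597.50)] / (2·11000) = (−43000 + 57300.000)/22000 ≈ 0.650.

δ ≈ 0.650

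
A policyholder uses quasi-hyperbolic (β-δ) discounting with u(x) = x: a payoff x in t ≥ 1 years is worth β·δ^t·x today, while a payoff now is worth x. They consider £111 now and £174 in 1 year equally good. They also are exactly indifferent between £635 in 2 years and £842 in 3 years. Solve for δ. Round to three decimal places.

δ ≈ 0.754

The second indifference involves only future payoffs, so β cancels: β·δ^2·635 = β·δ^3·842, giving δ = 635/842 = 0.75416.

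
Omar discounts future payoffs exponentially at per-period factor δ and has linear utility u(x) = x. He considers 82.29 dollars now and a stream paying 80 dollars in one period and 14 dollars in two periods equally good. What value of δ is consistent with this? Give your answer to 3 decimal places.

Present value of the stream is 80·δ + 14·δ². Indifference gives 80δ + 14δ² = 82.29.
So 14δ² + 80δ − 82.29 = 0.
δ = (−80 + √(80² + 4·14·82.29)) / (2·14) = (−80 + √11008.24) / 28 ≈ 0.890.

δ ≈ 0.890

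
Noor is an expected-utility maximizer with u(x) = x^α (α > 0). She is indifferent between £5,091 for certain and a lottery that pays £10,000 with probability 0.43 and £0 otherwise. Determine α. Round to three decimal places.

EU(lottery) = 0.43·10000^α + 0.57·0 = 0.43·10000^α.
Setting u(5091) equal to that: 5091^α = 0.43·10000^α ⇒ (5091/10000)^α = 0.43.
Take logs: α = ln 0.43 / ln(5091/10000) ≈ 1.25012.

α ≈ 1.250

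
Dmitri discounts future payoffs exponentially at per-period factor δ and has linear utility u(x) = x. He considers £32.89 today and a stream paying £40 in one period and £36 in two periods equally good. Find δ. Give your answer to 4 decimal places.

δ ≈ 0.5500

The stream is worth 40δ + 36δ² today, so 40δ + 36δ² = 32.89.
Rearranged: 36δ² + 40δ − 32.89 = 0.
δ = (−40 + √(40² + 4·36·32.89)) / (2·36) = (−40 + √6336.16) / 72 ≈ 0.5500.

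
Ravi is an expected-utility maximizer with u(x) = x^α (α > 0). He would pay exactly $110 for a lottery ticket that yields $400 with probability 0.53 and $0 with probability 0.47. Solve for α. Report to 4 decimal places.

α ≈ 0.4918

The lottery's expected utility is 0.53·u(400) + 0.47·u(0) = 0.53·400^α (since u(0) = 0 for α > 0).
Indifference: 110^α = 0.53·400^α, so (110/400)^α = 0.53.
Take logs: α = ln 0.53 / ln(110/400) ≈ 0.491779.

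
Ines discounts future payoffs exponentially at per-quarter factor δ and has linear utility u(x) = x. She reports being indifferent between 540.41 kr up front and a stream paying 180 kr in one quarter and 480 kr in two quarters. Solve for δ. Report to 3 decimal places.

The stream is worth 180δ + 480δ² today, so 180δ + 480δ² = 540.41.
That is, 480δ² + 180δ − 540.41 = 0, a quadratic in δ.
By the quadratic formula (taking the positive root), δ = (−180 + √1069987.20) / 960 ≈ 0.890.

δ ≈ 0.890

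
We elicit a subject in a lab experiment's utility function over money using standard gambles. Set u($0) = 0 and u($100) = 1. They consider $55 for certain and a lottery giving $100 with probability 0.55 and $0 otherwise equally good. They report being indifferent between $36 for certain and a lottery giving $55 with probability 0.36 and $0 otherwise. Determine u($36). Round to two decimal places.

The first gamble pins u($55): it must equal 0.55·1 + 0.45·0 = 0.55.
The second indifference gives u($36) = 0.36·u($55) + 0.64·u($0) = 0.36·0.55 + 0.64·0.00 = 0.1980.

0.20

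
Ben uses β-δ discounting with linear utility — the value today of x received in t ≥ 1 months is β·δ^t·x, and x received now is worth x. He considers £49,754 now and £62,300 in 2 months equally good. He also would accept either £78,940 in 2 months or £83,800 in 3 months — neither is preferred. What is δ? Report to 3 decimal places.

δ ≈ 0.942

From the later pair, β·δ^2·78940 = β·δ^3·83800; dividing through, δ = 78940/83800 = 0.94200.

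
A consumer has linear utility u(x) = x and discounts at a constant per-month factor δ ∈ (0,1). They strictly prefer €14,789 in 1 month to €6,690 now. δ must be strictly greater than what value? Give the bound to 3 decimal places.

Comparing present values: 6690 < δ·14789.
So δ > 6690/14789 = 0.45236.

δ > 0.452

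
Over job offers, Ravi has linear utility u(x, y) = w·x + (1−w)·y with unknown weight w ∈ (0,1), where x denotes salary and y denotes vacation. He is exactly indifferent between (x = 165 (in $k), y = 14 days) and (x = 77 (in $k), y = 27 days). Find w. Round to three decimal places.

u(165,14) = u(77,27) means w·165 + (1−w)·14 = w·77 + (1−w)·27.
Collecting terms: w·88 = (1−w)·13.
The marginal rate of substitution is 13/88, so w = 13/(88+13) = 0.129.

w = 0.129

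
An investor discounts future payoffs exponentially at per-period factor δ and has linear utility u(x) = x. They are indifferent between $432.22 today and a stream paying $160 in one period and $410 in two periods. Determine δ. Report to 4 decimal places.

δ ≈ 0.8500

Present value of the stream is 160·δ + 410·δ². Indifference gives 160δ + 410δ² = 432.22.
Rearranged: 410δ² + 160δ − 432.22 = 0.
δ = (−160 + √(160² + 4·410·432.22)) / (2·410) = (−160 + √734440.80) / 820 ≈ 0.8500.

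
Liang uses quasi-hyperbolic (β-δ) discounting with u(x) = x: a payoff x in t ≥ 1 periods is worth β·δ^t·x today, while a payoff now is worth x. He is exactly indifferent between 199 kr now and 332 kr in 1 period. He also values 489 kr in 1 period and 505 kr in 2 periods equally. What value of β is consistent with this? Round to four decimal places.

Both payoffs in the second observation are in the future, so β drops out: δ^1·489 = δ^2·505 ⇒ δ = 489/505 = 0.96832.
The first indifference: 199 = β·δ·332, so β = 199/(δ·332) = 199/(0.96832·332) ≈ 0.6190.

β ≈ 0.6190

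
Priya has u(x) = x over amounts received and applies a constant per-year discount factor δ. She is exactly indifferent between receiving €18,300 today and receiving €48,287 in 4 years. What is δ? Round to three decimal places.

δ ≈ 0.785

Equating discounted utilities: u(18300) = δ^4·u(48287) ⇒ δ^4 = u(18300)/u(48287).
With u(x) = x: δ^4 = 18300/48287 = 0.37898.
So δ = 0.37898^(1/4) ≈ 0.785.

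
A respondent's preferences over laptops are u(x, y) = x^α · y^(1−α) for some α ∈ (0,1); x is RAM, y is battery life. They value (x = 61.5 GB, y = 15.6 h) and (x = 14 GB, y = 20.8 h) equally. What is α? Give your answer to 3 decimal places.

Indifference: 61.5^α · 15.6^(1−α) = 14^α · 20.8^(1−α).
(61.5/14)^α = (20.8/15.6)^(1−α); take logs: α·ln(61.5/14) = (1−α)·ln(20.8/15.6), i.e. α·1.479980 = (1−α)·0.287682.
So α/(1−α) = (0.287682)/(1.479980) = 0.194382, and α = 0.194382/1.194382 ≈ 0.163.

α ≈ 0.163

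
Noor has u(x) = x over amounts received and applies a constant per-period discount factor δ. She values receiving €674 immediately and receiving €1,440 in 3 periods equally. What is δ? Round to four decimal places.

Equating discounted utilities: u(674) = δ^3·u(1440) ⇒ δ^3 = u(674)/u(1440).
With u(x) = x: δ^3 = 674/1440 = 0.46806.
Taking the cube root: δ = 0.46806^(1/3) ≈ 0.7764.

δ ≈ 0.7764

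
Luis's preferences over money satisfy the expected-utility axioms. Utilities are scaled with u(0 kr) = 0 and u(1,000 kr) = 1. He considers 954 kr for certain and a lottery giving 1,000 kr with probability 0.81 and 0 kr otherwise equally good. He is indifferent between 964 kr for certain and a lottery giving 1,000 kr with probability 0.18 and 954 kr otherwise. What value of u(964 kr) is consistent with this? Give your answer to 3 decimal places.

0.844

From the first indifference, u(954 kr) = 0.81·u(1,000 kr) + 0.19·u(0 kr) = 0.81·1 + 0.19·0 = 0.81.
The second indifference gives u(964 kr) = 0.18·u(1,000 kr) + 0.82·u(954 kr) = 0.18·1.00 + 0.82·0.81 = 0.8442.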